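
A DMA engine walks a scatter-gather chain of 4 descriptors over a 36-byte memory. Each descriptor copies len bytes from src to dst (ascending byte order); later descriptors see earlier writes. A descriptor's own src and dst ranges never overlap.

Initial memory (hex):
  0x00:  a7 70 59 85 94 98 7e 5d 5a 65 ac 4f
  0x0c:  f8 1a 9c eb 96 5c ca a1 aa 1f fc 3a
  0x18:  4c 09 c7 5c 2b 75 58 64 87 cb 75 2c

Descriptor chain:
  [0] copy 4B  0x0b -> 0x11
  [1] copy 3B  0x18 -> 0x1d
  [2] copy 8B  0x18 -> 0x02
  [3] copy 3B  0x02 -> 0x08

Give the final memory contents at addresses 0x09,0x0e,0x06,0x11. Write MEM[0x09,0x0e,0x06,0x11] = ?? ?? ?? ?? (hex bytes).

[0] 0x0b->0x11 len=4 : 4f f8 1a 9c
[1] 0x18->0x1d len=3 : 4c 09 c7
[2] 0x18->0x02 len=8 : 4c 09 c7 5c 2b 4c 09 c7
[3] 0x02->0x08 len=3 : 4c 09 c7
query mem[0x09]=0x09, mem[0x0e]=0x9c, mem[0x06]=0x2b, mem[0x11]=0x4f

MEM[0x09,0x0e,0x06,0x11] = 09 9c 2b 4f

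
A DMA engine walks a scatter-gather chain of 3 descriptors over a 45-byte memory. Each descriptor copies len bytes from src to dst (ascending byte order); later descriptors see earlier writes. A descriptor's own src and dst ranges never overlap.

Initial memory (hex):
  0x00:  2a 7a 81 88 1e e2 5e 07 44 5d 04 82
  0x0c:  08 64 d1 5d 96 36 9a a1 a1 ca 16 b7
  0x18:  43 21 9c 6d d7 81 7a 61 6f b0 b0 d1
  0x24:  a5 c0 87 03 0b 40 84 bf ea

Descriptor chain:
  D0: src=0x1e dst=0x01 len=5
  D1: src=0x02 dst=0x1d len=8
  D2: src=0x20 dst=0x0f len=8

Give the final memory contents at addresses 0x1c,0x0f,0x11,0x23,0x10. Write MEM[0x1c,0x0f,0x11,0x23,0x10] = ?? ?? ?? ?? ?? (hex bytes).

  after D0: wrote 5B at 0x01 = 7a616fb0b0
  after D1: wrote 8B at 0x1d = 616fb0b05e07445d
  after D2: wrote 8B at 0x0f = b05e07445dc08703
query mem[0x1c]=0xd7, mem[0x0f]=0xb0, mem[0x11]=0x07, mem[0x23]=0x44, mem[0x10]=0x5e

MEM[0x1c,0x0f,0x11,0x23,0x10] = d7 b0 07 44 5e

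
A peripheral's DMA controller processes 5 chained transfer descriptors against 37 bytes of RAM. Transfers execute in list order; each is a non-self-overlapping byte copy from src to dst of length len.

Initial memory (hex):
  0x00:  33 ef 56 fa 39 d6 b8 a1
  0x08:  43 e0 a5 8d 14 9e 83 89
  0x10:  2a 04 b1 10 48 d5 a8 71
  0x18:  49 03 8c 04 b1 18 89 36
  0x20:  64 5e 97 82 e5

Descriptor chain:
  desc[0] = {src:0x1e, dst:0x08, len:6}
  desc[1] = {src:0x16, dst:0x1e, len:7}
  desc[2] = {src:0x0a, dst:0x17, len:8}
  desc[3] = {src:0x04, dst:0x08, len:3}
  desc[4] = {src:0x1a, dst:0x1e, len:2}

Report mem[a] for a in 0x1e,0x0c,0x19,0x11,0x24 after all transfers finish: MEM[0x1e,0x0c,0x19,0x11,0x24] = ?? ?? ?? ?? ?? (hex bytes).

MEM[0x1e,0x0c,0x19,0x11,0x24] = 82 97 97 04 b1

D0: mem[0x08..0x0d] <- [89 36 64 5e 97 82]
D1: mem[0x1e..0x24] <- [a8 71 49 03 8c 04 b1]
D2: mem[0x17..0x1e] <- [64 5e 97 82 83 89 2a 04]
D3: mem[0x08..0x0a] <- [39 d6 b8]
D4: mem[0x1e..0x1f] <- [82 83]
query mem[0x1e]=0x82, mem[0x0c]=0x97, mem[0x19]=0x97, mem[0x11]=0x04, mem[0x24]=0xb1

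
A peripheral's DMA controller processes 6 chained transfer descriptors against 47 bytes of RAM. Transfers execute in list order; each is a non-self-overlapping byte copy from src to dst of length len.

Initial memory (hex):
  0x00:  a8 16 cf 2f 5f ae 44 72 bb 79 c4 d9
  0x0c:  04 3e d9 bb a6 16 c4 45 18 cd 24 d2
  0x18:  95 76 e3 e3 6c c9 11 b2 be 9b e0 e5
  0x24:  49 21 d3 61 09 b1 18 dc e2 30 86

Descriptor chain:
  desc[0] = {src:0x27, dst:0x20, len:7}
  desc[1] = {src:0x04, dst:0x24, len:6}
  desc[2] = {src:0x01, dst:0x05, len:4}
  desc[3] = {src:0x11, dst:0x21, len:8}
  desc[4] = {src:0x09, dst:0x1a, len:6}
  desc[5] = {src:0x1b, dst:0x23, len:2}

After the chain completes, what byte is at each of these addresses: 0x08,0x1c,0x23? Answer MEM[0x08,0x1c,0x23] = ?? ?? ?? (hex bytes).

MEM[0x08,0x1c,0x23] = 5f d9 c4

D0: mem[0x20..0x26] <- [61 09 b1 18 dc e2 30]
D1: mem[0x24..0x29] <- [5f ae 44 72 bb 79]
D2: mem[0x05..0x08] <- [16 cf 2f 5f]
D3: mem[0x21..0x28] <- [16 c4 45 18 cd 24 d2 95]
D4: mem[0x1a..0x1f] <- [79 c4 d9 04 3e d9]
D5: mem[0x23..0x24] <- [c4 d9]
query mem[0x08]=0x5f, mem[0x1c]=0xd9, mem[0x23]=0xc4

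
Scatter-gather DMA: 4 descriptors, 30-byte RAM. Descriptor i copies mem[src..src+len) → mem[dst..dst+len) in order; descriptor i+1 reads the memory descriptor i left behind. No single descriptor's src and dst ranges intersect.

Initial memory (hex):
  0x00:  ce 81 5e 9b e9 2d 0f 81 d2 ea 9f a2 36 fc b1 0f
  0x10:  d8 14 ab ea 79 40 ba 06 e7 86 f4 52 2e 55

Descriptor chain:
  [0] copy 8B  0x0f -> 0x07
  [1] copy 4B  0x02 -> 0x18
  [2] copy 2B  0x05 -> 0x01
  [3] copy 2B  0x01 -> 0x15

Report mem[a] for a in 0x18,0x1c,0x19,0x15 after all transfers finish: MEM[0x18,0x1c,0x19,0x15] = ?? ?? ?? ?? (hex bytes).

#0 dst[0x07+8] := {0x0f,0xd8,0x14,0xab,0xea,0x79,0x40,0xba}
#1 dst[0x18+4] := {0x5e,0x9b,0xe9,0x2d}
#2 dst[0x01+2] := {0x2d,0x0f}
#3 dst[0x15+2] := {0x2d,0x0f}
query mem[0x18]=0x5e, mem[0x1c]=0x2e, mem[0x19]=0x9b, mem[0x15]=0x2d

MEM[0x18,0x1c,0x19,0x15] = 5e 2e 9b 2d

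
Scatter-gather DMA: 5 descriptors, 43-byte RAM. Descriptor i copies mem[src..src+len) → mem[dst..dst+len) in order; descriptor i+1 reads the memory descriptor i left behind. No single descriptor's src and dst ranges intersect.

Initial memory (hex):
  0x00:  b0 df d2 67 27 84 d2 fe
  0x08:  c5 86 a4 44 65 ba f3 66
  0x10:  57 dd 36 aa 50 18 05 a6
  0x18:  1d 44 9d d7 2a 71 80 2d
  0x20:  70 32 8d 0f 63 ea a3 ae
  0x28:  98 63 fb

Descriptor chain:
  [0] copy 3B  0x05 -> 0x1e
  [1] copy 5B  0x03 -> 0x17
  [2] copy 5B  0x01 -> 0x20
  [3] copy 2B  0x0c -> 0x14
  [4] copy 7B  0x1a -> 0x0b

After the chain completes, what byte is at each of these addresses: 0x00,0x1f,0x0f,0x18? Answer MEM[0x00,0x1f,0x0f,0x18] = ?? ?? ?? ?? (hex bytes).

#0 dst[0x1e+3] := {0x84,0xd2,0xfe}
#1 dst[0x17+5] := {0x67,0x27,0x84,0xd2,0xfe}
#2 dst[0x20+5] := {0xdf,0xd2,0x67,0x27,0x84}
#3 dst[0x14+2] := {0x65,0xba}
#4 dst[0x0b+7] := {0xd2,0xfe,0x2a,0x71,0x84,0xd2,0xdf}
query mem[0x00]=0xb0, mem[0x1f]=0xd2, mem[0x0f]=0x84, mem[0x18]=0x27

MEM[0x00,0x1f,0x0f,0x18] = b0 d2 84 27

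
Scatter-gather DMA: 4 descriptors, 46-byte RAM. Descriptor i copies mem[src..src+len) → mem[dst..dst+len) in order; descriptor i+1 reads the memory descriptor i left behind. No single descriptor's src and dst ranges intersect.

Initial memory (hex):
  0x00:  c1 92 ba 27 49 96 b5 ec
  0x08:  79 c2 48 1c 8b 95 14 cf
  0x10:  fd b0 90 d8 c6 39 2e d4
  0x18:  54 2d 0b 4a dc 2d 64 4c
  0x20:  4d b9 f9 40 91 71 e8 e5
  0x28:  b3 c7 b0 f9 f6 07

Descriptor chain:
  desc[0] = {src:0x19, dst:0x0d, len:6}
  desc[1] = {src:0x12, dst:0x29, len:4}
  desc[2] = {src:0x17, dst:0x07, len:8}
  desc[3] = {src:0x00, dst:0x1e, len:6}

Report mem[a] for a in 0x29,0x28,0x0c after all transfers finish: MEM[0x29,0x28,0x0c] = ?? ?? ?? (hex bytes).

  after D0: wrote 6B at 0x0d = 2d0b4adc2d64
  after D1: wrote 4B at 0x29 = 64d8c639
  after D2: wrote 8B at 0x07 = d4542d0b4adc2d64
  after D3: wrote 6B at 0x1e = c192ba274996
query mem[0x29]=0x64, mem[0x28]=0xb3, mem[0x0c]=0xdc

MEM[0x29,0x28,0x0c] = 64 b3 dc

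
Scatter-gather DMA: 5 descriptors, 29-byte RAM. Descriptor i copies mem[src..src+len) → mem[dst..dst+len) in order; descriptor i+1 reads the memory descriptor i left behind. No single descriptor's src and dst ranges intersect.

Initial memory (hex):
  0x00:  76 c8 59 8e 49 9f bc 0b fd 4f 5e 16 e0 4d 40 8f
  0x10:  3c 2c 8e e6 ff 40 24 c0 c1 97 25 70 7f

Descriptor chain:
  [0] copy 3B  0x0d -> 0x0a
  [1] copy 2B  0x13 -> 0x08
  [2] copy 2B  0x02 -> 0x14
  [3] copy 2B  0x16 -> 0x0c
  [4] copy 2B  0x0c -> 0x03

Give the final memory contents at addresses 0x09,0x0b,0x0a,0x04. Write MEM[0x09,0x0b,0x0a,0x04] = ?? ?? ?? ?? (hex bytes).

MEM[0x09,0x0b,0x0a,0x04] = ff 40 4d c0

#0 dst[0x0a+3] := {0x4d,0x40,0x8f}
#1 dst[0x08+2] := {0xe6,0xff}
#2 dst[0x14+2] := {0x59,0x8e}
#3 dst[0x0c+2] := {0x24,0xc0}
#4 dst[0x03+2] := {0x24,0xc0}
query mem[0x09]=0xff, mem[0x0b]=0x40, mem[0x0a]=0x4d, mem[0x04]=0xc0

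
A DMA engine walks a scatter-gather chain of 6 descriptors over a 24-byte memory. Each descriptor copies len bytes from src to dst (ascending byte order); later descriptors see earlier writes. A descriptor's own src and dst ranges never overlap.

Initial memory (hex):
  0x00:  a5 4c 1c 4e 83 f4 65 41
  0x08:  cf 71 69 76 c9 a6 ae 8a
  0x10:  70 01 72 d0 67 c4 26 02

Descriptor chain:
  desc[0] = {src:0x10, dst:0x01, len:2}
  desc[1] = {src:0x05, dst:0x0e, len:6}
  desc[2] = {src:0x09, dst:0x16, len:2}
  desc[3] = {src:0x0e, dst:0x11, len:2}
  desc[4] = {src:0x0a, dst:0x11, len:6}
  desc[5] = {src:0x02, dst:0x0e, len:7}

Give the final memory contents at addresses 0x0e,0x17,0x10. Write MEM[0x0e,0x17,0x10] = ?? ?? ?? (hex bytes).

[0] 0x10->0x01 len=2 : 70 01
[1] 0x05->0x0e len=6 : f4 65 41 cf 71 69
[2] 0x09->0x16 len=2 : 71 69
[3] 0x0e->0x11 len=2 : f4 65
[4] 0x0a->0x11 len=6 : 69 76 c9 a6 f4 65
[5] 0x02->0x0e len=7 : 01 4e 83 f4 65 41 cf
query mem[0x0e]=0x01, mem[0x17]=0x69, mem[0x10]=0x83

MEM[0x0e,0x17,0x10] = 01 69 83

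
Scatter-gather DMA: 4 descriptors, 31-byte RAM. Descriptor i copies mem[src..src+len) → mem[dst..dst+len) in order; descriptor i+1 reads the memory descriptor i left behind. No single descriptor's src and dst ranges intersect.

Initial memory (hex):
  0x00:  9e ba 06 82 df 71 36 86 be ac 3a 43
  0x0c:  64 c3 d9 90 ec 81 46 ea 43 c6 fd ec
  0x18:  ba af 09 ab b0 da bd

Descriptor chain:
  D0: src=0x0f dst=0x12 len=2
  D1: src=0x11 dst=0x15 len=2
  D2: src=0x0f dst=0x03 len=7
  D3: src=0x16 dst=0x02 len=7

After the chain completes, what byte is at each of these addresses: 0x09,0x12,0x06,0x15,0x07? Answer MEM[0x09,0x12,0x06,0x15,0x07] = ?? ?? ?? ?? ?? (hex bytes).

MEM[0x09,0x12,0x06,0x15,0x07] = 81 90 09 81 ab

D0: mem[0x12..0x13] <- [90 ec]
D1: mem[0x15..0x16] <- [81 90]
D2: mem[0x03..0x09] <- [90 ec 81 90 ec 43 81]
D3: mem[0x02..0x08] <- [90 ec ba af 09 ab b0]
query mem[0x09]=0x81, mem[0x12]=0x90, mem[0x06]=0x09, mem[0x15]=0x81, mem[0x07]=0xab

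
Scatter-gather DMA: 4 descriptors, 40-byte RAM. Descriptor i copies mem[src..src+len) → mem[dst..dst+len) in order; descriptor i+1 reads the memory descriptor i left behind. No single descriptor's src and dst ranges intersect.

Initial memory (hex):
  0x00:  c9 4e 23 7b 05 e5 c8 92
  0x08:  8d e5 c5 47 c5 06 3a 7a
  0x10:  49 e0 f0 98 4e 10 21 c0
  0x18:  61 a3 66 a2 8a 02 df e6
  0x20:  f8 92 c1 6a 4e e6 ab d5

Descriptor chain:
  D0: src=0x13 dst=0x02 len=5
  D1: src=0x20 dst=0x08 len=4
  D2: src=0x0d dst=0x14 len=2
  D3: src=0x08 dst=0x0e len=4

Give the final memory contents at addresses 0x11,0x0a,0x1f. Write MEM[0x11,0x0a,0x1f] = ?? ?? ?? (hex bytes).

[0] 0x13->0x02 len=5 : 98 4e 10 21 c0
[1] 0x20->0x08 len=4 : f8 92 c1 6a
[2] 0x0d->0x14 len=2 : 06 3a
[3] 0x08->0x0e len=4 : f8 92 c1 6a
query mem[0x11]=0x6a, mem[0x0a]=0xc1, mem[0x1f]=0xe6

MEM[0x11,0x0a,0x1f] = 6a c1 e6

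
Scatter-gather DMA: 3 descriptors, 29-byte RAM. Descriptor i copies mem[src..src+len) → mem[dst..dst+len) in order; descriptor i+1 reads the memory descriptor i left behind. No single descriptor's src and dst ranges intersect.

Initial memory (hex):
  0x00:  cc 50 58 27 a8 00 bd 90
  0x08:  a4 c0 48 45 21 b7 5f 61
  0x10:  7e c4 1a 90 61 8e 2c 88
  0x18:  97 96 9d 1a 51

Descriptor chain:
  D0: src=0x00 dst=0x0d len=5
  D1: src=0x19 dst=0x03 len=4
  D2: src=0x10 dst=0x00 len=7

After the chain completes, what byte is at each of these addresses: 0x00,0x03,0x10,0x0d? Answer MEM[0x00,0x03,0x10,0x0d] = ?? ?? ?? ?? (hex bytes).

MEM[0x00,0x03,0x10,0x0d] = 27 90 27 cc

D0: mem[0x0d..0x11] <- [cc 50 58 27 a8]
D1: mem[0x03..0x06] <- [96 9d 1a 51]
D2: mem[0x00..0x06] <- [27 a8 1a 90 61 8e 2c]
query mem[0x00]=0x27, mem[0x03]=0x90, mem[0x10]=0x27, mem[0x0d]=0xcc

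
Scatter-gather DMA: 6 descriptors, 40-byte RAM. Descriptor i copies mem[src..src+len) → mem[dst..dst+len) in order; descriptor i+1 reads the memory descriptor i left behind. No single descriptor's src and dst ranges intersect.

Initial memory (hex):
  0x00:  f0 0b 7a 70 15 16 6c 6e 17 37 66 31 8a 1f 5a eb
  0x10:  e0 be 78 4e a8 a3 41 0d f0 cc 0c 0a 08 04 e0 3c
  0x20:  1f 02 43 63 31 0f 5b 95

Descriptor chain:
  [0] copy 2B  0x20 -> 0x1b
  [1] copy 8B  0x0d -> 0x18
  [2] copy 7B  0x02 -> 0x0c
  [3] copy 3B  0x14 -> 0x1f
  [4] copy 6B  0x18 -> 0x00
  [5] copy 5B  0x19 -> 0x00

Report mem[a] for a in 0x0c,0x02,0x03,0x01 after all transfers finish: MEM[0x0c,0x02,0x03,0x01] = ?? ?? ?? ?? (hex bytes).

MEM[0x0c,0x02,0x03,0x01] = 7a e0 be eb

#0 dst[0x1b+2] := {0x1f,0x02}
#1 dst[0x18+8] := {0x1f,0x5a,0xeb,0xe0,0xbe,0x78,0x4e,0xa8}
#2 dst[0x0c+7] := {0x7a,0x70,0x15,0x16,0x6c,0x6e,0x17}
#3 dst[0x1f+3] := {0xa8,0xa3,0x41}
#4 dst[0x00+6] := {0x1f,0x5a,0xeb,0xe0,0xbe,0x78}
#5 dst[0x00+5] := {0x5a,0xeb,0xe0,0xbe,0x78}
query mem[0x0c]=0x7a, mem[0x02]=0xe0, mem[0x03]=0xbe, mem[0x01]=0xeb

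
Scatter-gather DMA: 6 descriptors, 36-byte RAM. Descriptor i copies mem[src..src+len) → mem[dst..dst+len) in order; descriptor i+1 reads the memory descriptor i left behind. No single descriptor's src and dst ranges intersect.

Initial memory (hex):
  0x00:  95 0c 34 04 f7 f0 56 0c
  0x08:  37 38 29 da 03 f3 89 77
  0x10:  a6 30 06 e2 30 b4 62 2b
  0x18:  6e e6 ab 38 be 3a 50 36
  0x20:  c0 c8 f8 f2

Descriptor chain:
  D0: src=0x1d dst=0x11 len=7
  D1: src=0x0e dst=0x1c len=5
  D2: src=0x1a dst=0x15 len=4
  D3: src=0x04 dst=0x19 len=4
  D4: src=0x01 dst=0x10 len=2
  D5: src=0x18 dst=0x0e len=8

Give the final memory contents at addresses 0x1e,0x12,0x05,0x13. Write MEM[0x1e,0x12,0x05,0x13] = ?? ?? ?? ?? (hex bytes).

MEM[0x1e,0x12,0x05,0x13] = a6 0c f0 77

  after D0: wrote 7B at 0x11 = 3a5036c0c8f8f2
  after D1: wrote 5B at 0x1c = 8977a63a50
  after D2: wrote 4B at 0x15 = ab388977
  after D3: wrote 4B at 0x19 = f7f0560c
  after D4: wrote 2B at 0x10 = 0c34
  after D5: wrote 8B at 0x0e = 77f7f0560c77a63a
query mem[0x1e]=0xa6, mem[0x12]=0x0c, mem[0x05]=0xf0, mem[0x13]=0x77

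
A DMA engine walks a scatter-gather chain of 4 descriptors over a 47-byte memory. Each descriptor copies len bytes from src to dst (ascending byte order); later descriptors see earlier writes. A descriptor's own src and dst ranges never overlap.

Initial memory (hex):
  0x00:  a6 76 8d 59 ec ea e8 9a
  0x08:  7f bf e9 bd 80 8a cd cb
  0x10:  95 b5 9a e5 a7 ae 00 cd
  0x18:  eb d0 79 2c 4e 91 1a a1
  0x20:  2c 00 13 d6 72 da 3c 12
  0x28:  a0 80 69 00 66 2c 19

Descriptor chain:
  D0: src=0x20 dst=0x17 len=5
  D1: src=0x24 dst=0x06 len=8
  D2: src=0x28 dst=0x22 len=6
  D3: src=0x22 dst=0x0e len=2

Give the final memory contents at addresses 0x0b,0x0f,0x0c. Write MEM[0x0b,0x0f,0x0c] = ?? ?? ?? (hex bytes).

MEM[0x0b,0x0f,0x0c] = 80 80 69

  after D0: wrote 5B at 0x17 = 2c0013d672
  after D1: wrote 8B at 0x06 = 72da3c12a0806900
  after D2: wrote 6B at 0x22 = a0806900662c
  after D3: wrote 2B at 0x0e = a080
query mem[0x0b]=0x80, mem[0x0f]=0x80, mem[0x0c]=0x69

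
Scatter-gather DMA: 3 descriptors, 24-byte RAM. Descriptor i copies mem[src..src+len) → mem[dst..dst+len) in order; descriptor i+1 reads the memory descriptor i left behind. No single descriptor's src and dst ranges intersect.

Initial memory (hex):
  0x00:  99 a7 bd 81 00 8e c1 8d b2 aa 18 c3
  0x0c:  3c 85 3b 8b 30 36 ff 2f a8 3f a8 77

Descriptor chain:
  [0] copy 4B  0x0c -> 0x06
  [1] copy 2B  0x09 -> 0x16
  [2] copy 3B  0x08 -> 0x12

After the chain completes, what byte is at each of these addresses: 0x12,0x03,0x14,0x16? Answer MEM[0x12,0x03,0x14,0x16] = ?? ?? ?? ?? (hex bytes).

  after D0: wrote 4B at 0x06 = 3c853b8b
  after D1: wrote 2B at 0x16 = 8b18
  after D2: wrote 3B at 0x12 = 3b8b18
query mem[0x12]=0x3b, mem[0x03]=0x81, mem[0x14]=0x18, mem[0x16]=0x8b

MEM[0x12,0x03,0x14,0x16] = 3b 81 18 8b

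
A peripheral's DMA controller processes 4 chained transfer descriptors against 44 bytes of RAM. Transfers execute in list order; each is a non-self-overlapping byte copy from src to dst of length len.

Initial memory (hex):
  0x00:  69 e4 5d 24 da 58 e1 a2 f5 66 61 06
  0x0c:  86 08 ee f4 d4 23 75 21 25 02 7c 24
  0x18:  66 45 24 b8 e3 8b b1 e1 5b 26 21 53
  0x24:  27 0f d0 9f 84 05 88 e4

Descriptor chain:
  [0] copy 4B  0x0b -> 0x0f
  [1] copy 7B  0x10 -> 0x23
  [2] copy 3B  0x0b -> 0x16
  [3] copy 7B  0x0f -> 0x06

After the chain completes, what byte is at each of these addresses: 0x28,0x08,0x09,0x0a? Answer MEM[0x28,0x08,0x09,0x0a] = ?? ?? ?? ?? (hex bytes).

MEM[0x28,0x08,0x09,0x0a] = 02 08 ee 21

D0: mem[0x0f..0x12] <- [06 86 08 ee]
D1: mem[0x23..0x29] <- [86 08 ee 21 25 02 7c]
D2: mem[0x16..0x18] <- [06 86 08]
D3: mem[0x06..0x0c] <- [06 86 08 ee 21 25 02]
query mem[0x28]=0x02, mem[0x08]=0x08, mem[0x09]=0xee, mem[0x0a]=0x21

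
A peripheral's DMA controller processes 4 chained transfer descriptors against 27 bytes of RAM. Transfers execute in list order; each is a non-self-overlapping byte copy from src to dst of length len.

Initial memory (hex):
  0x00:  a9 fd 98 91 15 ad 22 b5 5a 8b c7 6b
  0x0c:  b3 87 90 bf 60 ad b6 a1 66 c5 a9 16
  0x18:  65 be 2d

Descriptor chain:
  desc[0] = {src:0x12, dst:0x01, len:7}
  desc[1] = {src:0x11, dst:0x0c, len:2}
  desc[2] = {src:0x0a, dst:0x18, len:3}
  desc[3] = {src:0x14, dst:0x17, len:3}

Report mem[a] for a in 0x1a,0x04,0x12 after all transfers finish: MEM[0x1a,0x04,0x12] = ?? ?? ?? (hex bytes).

MEM[0x1a,0x04,0x12] = ad c5 b6

D0: mem[0x01..0x07] <- [b6 a1 66 c5 a9 16 65]
D1: mem[0x0c..0x0d] <- [ad b6]
D2: mem[0x18..0x1a] <- [c7 6b ad]
D3: mem[0x17..0x19] <- [66 c5 a9]
query mem[0x1a]=0xad, mem[0x04]=0xc5, mem[0x12]=0xb6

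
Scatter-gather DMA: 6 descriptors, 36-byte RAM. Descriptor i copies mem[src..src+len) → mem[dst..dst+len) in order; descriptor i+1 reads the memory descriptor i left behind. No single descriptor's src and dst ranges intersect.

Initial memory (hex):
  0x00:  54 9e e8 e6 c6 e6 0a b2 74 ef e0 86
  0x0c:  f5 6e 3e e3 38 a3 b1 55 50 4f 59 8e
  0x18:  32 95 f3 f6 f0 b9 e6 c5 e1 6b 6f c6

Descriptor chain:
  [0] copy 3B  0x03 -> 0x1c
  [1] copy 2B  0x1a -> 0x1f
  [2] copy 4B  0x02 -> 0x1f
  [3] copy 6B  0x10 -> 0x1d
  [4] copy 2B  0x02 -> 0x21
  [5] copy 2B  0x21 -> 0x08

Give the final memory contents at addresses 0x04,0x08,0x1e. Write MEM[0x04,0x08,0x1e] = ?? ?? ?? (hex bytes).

MEM[0x04,0x08,0x1e] = c6 e8 a3

#0 dst[0x1c+3] := {0xe6,0xc6,0xe6}
#1 dst[0x1f+2] := {0xf3,0xf6}
#2 dst[0x1f+4] := {0xe8,0xe6,0xc6,0xe6}
#3 dst[0x1d+6] := {0x38,0xa3,0xb1,0x55,0x50,0x4f}
#4 dst[0x21+2] := {0xe8,0xe6}
#5 dst[0x08+2] := {0xe8,0xe6}
query mem[0x04]=0xc6, mem[0x08]=0xe8, mem[0x1e]=0xa3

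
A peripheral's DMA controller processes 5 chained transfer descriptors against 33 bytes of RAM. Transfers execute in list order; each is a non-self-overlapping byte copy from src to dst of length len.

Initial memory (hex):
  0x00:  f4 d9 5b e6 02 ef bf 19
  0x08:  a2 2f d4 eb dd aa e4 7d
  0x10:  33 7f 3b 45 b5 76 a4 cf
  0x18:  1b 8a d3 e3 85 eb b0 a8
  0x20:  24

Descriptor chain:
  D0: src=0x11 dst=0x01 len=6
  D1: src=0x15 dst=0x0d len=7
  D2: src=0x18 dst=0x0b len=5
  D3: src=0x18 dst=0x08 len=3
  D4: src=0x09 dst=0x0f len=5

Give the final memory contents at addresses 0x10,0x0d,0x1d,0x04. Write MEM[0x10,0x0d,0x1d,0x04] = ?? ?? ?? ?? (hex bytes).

MEM[0x10,0x0d,0x1d,0x04] = d3 d3 eb b5

D0: mem[0x01..0x06] <- [7f 3b 45 b5 76 a4]
D1: mem[0x0d..0x13] <- [76 a4 cf 1b 8a d3 e3]
D2: mem[0x0b..0x0f] <- [1b 8a d3 e3 85]
D3: mem[0x08..0x0a] <- [1b 8a d3]
D4: mem[0x0f..0x13] <- [8a d3 1b 8a d3]
query mem[0x10]=0xd3, mem[0x0d]=0xd3, mem[0x1d]=0xeb, mem[0x04]=0xb5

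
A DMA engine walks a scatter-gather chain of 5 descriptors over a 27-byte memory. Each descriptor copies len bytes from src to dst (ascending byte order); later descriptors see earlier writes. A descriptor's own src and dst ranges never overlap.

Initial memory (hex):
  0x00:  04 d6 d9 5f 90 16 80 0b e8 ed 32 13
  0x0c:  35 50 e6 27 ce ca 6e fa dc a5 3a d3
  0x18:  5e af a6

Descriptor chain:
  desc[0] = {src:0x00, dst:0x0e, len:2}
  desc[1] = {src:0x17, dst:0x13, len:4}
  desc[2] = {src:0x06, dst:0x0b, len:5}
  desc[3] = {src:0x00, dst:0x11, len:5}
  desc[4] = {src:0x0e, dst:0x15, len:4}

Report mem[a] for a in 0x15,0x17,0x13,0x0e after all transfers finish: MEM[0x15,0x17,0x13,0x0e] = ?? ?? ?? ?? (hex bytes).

MEM[0x15,0x17,0x13,0x0e] = ed ce d9 ed

D0: mem[0x0e..0x0f] <- [04 d6]
D1: mem[0x13..0x16] <- [d3 5e af a6]
D2: mem[0x0b..0x0f] <- [80 0b e8 ed 32]
D3: mem[0x11..0x15] <- [04 d6 d9 5f 90]
D4: mem[0x15..0x18] <- [ed 32 ce 04]
query mem[0x15]=0xed, mem[0x17]=0xce, mem[0x13]=0xd9, mem[0x0e]=0xed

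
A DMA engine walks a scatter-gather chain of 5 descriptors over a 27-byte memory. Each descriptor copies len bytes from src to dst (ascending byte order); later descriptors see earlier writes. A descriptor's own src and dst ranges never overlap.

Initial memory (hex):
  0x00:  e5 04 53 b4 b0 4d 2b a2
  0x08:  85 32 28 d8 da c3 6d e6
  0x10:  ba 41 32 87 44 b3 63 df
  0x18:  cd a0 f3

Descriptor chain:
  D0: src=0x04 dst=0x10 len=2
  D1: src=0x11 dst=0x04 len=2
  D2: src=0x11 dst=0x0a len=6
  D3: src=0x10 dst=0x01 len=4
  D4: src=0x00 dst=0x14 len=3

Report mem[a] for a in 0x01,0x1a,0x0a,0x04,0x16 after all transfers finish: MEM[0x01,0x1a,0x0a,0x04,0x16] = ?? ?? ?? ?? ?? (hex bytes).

MEM[0x01,0x1a,0x0a,0x04,0x16] = b0 f3 4d 87 4d

#0 dst[0x10+2] := {0xb0,0x4d}
#1 dst[0x04+2] := {0x4d,0x32}
#2 dst[0x0a+6] := {0x4d,0x32,0x87,0x44,0xb3,0x63}
#3 dst[0x01+4] := {0xb0,0x4d,0x32,0x87}
#4 dst[0x14+3] := {0xe5,0xb0,0x4d}
query mem[0x01]=0xb0, mem[0x1a]=0xf3, mem[0x0a]=0x4d, mem[0x04]=0x87, mem[0x16]=0x4d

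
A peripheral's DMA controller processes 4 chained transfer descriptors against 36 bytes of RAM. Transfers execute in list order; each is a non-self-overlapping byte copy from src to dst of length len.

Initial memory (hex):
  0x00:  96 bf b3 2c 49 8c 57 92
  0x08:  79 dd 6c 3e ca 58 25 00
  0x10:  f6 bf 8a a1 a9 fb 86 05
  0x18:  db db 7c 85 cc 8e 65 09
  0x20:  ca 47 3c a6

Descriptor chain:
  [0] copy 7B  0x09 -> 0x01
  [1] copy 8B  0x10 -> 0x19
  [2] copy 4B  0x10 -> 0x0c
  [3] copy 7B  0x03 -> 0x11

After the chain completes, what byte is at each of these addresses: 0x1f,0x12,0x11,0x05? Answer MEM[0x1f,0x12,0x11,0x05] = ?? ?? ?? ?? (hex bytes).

MEM[0x1f,0x12,0x11,0x05] = 86 ca 3e 58

D0: mem[0x01..0x07] <- [dd 6c 3e ca 58 25 00]
D1: mem[0x19..0x20] <- [f6 bf 8a a1 a9 fb 86 05]
D2: mem[0x0c..0x0f] <- [f6 bf 8a a1]
D3: mem[0x11..0x17] <- [3e ca 58 25 00 79 dd]
query mem[0x1f]=0x86, mem[0x12]=0xca, mem[0x11]=0x3e, mem[0x05]=0x58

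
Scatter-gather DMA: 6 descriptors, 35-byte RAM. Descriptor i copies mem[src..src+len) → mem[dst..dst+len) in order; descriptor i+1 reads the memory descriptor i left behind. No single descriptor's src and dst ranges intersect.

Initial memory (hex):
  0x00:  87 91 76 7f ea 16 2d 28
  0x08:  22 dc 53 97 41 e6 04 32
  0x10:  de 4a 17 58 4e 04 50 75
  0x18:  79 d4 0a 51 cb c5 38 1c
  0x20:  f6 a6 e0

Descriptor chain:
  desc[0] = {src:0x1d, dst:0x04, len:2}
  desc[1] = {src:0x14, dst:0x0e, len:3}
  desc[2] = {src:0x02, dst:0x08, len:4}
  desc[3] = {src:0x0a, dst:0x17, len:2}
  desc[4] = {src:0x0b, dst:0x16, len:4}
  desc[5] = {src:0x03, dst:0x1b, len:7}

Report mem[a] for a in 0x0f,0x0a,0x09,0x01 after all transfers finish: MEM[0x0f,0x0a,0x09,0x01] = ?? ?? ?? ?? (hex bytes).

D0: mem[0x04..0x05] <- [c5 38]
D1: mem[0x0e..0x10] <- [4e 04 50]
D2: mem[0x08..0x0b] <- [76 7f c5 38]
D3: mem[0x17..0x18] <- [c5 38]
D4: mem[0x16..0x19] <- [38 41 e6 4e]
D5: mem[0x1b..0x21] <- [7f c5 38 2d 28 76 7f]
query mem[0x0f]=0x04, mem[0x0a]=0xc5, mem[0x09]=0x7f, mem[0x01]=0x91

MEM[0x0f,0x0a,0x09,0x01] = 04 c5 7f 91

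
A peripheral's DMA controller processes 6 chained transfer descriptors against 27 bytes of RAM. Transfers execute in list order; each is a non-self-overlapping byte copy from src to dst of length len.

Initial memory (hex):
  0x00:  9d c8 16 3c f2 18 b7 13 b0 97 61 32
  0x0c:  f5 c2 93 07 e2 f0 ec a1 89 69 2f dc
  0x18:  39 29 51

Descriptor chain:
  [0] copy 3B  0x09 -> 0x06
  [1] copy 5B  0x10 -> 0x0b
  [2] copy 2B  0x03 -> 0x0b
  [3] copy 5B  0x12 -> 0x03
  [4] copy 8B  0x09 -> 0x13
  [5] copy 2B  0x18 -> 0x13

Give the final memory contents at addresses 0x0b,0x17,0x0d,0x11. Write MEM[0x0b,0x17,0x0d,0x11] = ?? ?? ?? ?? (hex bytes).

#0 dst[0x06+3] := {0x97,0x61,0x32}
#1 dst[0x0b+5] := {0xe2,0xf0,0xec,0xa1,0x89}
#2 dst[0x0b+2] := {0x3c,0xf2}
#3 dst[0x03+5] := {0xec,0xa1,0x89,0x69,0x2f}
#4 dst[0x13+8] := {0x97,0x61,0x3c,0xf2,0xec,0xa1,0x89,0xe2}
#5 dst[0x13+2] := {0xa1,0x89}
query mem[0x0b]=0x3c, mem[0x17]=0xec, mem[0x0d]=0xec, mem[0x11]=0xf0

MEM[0x0b,0x17,0x0d,0x11] = 3c ec ec f0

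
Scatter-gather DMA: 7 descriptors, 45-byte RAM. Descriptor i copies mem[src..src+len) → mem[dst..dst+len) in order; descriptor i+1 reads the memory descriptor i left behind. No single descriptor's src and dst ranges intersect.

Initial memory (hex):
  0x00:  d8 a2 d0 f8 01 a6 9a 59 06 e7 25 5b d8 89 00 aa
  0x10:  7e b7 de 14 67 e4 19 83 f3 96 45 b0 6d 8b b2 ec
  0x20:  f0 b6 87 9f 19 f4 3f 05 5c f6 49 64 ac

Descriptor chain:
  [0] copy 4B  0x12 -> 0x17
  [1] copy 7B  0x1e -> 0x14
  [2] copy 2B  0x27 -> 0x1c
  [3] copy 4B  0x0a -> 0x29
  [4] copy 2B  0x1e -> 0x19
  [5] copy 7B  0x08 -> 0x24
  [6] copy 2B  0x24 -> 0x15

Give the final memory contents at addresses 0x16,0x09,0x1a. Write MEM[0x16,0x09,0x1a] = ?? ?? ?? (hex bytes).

D0: mem[0x17..0x1a] <- [de 14 67 e4]
D1: mem[0x14..0x1a] <- [b2 ec f0 b6 87 9f 19]
D2: mem[0x1c..0x1d] <- [05 5c]
D3: mem[0x29..0x2c] <- [25 5b d8 89]
D4: mem[0x19..0x1a] <- [b2 ec]
D5: mem[0x24..0x2a] <- [06 e7 25 5b d8 89 00]
D6: mem[0x15..0x16] <- [06 e7]
query mem[0x16]=0xe7, mem[0x09]=0xe7, mem[0x1a]=0xec

MEM[0x16,0x09,0x1a] = e7 e7 ec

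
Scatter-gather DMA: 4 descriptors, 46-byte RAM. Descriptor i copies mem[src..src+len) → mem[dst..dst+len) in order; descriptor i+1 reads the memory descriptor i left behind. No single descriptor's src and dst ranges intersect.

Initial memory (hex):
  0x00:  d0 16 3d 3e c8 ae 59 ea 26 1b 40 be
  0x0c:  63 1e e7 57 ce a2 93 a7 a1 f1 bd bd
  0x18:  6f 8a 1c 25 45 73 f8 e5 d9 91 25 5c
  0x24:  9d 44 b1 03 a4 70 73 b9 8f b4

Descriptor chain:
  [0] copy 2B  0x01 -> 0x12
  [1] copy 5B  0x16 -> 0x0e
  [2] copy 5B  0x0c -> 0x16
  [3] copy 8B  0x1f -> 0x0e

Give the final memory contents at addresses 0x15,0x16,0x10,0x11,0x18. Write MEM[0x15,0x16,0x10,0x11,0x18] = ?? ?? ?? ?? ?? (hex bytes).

D0: mem[0x12..0x13] <- [16 3d]
D1: mem[0x0e..0x12] <- [bd bd 6f 8a 1c]
D2: mem[0x16..0x1a] <- [63 1e bd bd 6f]
D3: mem[0x0e..0x15] <- [e5 d9 91 25 5c 9d 44 b1]
query mem[0x15]=0xb1, mem[0x16]=0x63, mem[0x10]=0x91, mem[0x11]=0x25, mem[0x18]=0xbd

MEM[0x15,0x16,0x10,0x11,0x18] = b1 63 91 25 bd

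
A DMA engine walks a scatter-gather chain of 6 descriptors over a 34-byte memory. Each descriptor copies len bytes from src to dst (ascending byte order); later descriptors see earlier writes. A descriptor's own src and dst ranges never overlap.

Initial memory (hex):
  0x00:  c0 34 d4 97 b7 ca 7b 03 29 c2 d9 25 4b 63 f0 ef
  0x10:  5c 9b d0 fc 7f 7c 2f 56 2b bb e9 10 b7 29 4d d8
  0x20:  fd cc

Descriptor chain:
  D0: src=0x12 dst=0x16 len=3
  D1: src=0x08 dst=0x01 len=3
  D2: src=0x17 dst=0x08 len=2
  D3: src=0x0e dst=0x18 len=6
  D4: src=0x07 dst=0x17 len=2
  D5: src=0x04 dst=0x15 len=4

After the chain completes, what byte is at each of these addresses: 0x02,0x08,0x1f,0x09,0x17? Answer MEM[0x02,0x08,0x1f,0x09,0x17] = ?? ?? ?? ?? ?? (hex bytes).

MEM[0x02,0x08,0x1f,0x09,0x17] = c2 fc d8 7f 7b

  after D0: wrote 3B at 0x16 = d0fc7f
  after D1: wrote 3B at 0x01 = 29c2d9
  after D2: wrote 2B at 0x08 = fc7f
  after D3: wrote 6B at 0x18 = f0ef5c9bd0fc
  after D4: wrote 2B at 0x17 = 03fc
  after D5: wrote 4B at 0x15 = b7ca7b03
query mem[0x02]=0xc2, mem[0x08]=0xfc, mem[0x1f]=0xd8, mem[0x09]=0x7f, mem[0x17]=0x7b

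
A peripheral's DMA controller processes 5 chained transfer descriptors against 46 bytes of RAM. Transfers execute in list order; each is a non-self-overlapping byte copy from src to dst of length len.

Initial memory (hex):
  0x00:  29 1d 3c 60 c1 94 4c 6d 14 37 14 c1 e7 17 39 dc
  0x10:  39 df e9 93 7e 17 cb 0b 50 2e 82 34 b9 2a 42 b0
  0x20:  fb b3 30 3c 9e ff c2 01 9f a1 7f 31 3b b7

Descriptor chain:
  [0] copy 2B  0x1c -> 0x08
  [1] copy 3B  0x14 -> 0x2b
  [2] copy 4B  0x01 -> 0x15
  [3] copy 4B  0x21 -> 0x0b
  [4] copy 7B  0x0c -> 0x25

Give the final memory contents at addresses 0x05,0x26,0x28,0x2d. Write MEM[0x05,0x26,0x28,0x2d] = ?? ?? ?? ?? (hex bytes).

[0] 0x1c->0x08 len=2 : b9 2a
[1] 0x14->0x2b len=3 : 7e 17 cb
[2] 0x01->0x15 len=4 : 1d 3c 60 c1
[3] 0x21->0x0b len=4 : b3 30 3c 9e
[4] 0x0c->0x25 len=7 : 30 3c 9e dc 39 df e9
query mem[0x05]=0x94, mem[0x26]=0x3c, mem[0x28]=0xdc, mem[0x2d]=0xcb

MEM[0x05,0x26,0x28,0x2d] = 94 3c dc cb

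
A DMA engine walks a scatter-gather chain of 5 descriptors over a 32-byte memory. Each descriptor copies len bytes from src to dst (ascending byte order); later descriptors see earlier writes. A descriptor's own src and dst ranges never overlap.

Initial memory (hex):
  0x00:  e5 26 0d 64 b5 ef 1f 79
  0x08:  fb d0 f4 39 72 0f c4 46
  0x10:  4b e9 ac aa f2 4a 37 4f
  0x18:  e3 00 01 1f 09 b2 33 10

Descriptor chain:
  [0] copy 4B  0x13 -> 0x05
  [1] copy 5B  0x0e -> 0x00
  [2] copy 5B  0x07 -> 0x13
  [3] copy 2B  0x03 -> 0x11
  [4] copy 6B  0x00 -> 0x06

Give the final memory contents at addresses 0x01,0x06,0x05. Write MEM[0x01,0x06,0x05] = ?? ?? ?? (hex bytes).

[0] 0x13->0x05 len=4 : aa f2 4a 37
[1] 0x0e->0x00 len=5 : c4 46 4b e9 ac
[2] 0x07->0x13 len=5 : 4a 37 d0 f4 39
[3] 0x03->0x11 len=2 : e9 ac
[4] 0x00->0x06 len=6 : c4 46 4b e9 ac aa
query mem[0x01]=0x46, mem[0x06]=0xc4, mem[0x05]=0xaa

MEM[0x01,0x06,0x05] = 46 c4 aa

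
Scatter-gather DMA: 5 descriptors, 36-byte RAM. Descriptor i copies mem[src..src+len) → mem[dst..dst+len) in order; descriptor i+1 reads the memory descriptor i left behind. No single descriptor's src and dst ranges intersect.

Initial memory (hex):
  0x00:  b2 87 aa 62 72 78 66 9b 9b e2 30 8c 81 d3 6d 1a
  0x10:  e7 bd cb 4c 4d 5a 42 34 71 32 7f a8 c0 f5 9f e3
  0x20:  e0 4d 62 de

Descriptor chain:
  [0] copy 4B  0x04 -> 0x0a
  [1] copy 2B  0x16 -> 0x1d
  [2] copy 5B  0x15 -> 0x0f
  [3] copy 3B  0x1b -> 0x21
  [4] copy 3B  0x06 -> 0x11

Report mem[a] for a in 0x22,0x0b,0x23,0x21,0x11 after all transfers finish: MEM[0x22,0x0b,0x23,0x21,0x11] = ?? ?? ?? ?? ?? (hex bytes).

MEM[0x22,0x0b,0x23,0x21,0x11] = c0 78 42 a8 66

D0: mem[0x0a..0x0d] <- [72 78 66 9b]
D1: mem[0x1d..0x1e] <- [42 34]
D2: mem[0x0f..0x13] <- [5a 42 34 71 32]
D3: mem[0x21..0x23] <- [a8 c0 42]
D4: mem[0x11..0x13] <- [66 9b 9b]
query mem[0x22]=0xc0, mem[0x0b]=0x78, mem[0x23]=0x42, mem[0x21]=0xa8, mem[0x11]=0x66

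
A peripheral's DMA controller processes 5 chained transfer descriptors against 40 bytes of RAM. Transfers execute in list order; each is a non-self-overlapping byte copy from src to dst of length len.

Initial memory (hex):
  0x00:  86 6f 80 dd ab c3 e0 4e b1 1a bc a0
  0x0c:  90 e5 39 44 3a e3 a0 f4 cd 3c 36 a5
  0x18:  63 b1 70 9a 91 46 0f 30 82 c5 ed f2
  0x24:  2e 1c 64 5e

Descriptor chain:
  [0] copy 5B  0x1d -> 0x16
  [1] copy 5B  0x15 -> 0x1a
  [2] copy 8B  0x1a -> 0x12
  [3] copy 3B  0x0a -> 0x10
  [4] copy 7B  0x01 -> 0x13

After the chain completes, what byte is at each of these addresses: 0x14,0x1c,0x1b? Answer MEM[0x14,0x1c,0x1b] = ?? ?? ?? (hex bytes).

MEM[0x14,0x1c,0x1b] = 80 0f 46

[0] 0x1d->0x16 len=5 : 46 0f 30 82 c5
[1] 0x15->0x1a len=5 : 3c 46 0f 30 82
[2] 0x1a->0x12 len=8 : 3c 46 0f 30 82 30 82 c5
[3] 0x0a->0x10 len=3 : bc a0 90
[4] 0x01->0x13 len=7 : 6f 80 dd ab c3 e0 4e
query mem[0x14]=0x80, mem[0x1c]=0x0f, mem[0x1b]=0x46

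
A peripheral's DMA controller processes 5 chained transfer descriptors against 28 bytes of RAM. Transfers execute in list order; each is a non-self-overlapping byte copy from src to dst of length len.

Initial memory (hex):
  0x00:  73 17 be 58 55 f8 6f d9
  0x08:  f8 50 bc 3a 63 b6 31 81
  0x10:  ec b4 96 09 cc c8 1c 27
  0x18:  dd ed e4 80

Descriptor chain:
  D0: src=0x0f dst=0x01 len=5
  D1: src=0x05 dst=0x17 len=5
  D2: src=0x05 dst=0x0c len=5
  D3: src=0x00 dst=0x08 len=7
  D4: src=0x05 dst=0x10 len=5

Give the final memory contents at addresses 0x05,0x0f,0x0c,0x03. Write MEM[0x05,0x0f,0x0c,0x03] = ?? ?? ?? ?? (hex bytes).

[0] 0x0f->0x01 len=5 : 81 ec b4 96 09
[1] 0x05->0x17 len=5 : 09 6f d9 f8 50
[2] 0x05->0x0c len=5 : 09 6f d9 f8 50
[3] 0x00->0x08 len=7 : 73 81 ec b4 96 09 6f
[4] 0x05->0x10 len=5 : 09 6f d9 73 81
query mem[0x05]=0x09, mem[0x0f]=0xf8, mem[0x0c]=0x96, mem[0x03]=0xb4

MEM[0x05,0x0f,0x0c,0x03] = 09 f8 96 b4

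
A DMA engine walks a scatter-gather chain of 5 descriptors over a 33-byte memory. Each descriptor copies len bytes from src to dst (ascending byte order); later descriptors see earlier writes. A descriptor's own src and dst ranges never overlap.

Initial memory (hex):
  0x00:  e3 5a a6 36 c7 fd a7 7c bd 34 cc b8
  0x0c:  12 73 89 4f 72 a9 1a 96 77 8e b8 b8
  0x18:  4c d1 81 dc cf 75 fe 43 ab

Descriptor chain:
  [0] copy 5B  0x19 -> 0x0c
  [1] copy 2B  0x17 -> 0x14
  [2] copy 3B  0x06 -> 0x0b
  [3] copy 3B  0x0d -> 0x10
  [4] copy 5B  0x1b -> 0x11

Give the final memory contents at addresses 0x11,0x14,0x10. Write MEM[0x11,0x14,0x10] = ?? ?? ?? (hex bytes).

D0: mem[0x0c..0x10] <- [d1 81 dc cf 75]
D1: mem[0x14..0x15] <- [b8 4c]
D2: mem[0x0b..0x0d] <- [a7 7c bd]
D3: mem[0x10..0x12] <- [bd dc cf]
D4: mem[0x11..0x15] <- [dc cf 75 fe 43]
query mem[0x11]=0xdc, mem[0x14]=0xfe, mem[0x10]=0xbd

MEM[0x11,0x14,0x10] = dc fe bd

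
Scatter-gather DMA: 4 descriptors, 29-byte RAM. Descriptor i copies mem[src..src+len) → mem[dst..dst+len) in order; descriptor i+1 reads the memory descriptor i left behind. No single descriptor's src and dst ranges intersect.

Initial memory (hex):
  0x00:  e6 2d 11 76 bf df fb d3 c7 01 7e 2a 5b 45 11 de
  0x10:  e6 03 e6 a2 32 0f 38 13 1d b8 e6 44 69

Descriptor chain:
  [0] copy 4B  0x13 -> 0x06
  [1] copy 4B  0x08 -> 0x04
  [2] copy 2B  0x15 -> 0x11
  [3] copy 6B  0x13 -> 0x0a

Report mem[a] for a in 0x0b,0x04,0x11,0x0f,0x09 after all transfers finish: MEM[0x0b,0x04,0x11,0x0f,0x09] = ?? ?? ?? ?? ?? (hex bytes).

#0 dst[0x06+4] := {0xa2,0x32,0x0f,0x38}
#1 dst[0x04+4] := {0x0f,0x38,0x7e,0x2a}
#2 dst[0x11+2] := {0x0f,0x38}
#3 dst[0x0a+6] := {0xa2,0x32,0x0f,0x38,0x13,0x1d}
query mem[0x0b]=0x32, mem[0x04]=0x0f, mem[0x11]=0x0f, mem[0x0f]=0x1d, mem[0x09]=0x38

MEM[0x0b,0x04,0x11,0x0f,0x09] = 32 0f 0f 1d 38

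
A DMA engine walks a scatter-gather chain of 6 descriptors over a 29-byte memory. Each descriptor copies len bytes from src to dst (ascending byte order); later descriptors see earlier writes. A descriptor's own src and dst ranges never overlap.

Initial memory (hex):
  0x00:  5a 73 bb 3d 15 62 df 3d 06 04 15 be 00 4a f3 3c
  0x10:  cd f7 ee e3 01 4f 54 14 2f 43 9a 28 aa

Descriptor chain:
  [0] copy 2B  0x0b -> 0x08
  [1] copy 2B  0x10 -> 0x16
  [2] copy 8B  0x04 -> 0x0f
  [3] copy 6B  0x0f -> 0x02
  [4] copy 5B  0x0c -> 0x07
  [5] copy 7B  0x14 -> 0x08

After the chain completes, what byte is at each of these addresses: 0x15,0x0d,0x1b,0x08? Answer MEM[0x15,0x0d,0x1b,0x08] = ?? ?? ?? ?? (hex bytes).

D0: mem[0x08..0x09] <- [be 00]
D1: mem[0x16..0x17] <- [cd f7]
D2: mem[0x0f..0x16] <- [15 62 df 3d be 00 15 be]
D3: mem[0x02..0x07] <- [15 62 df 3d be 00]
D4: mem[0x07..0x0b] <- [00 4a f3 15 62]
D5: mem[0x08..0x0e] <- [00 15 be f7 2f 43 9a]
query mem[0x15]=0x15, mem[0x0d]=0x43, mem[0x1b]=0x28, mem[0x08]=0x00

MEM[0x15,0x0d,0x1b,0x08] = 15 43 28 00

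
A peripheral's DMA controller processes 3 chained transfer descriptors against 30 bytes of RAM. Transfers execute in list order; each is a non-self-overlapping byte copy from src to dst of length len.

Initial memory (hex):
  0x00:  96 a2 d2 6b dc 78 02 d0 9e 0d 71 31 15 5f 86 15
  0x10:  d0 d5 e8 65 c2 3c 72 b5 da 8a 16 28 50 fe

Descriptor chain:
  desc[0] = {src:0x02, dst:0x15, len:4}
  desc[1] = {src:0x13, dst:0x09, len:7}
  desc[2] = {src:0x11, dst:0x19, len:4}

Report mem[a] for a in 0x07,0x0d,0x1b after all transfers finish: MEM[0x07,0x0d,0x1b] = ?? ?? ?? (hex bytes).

#0 dst[0x15+4] := {0xd2,0x6b,0xdc,0x78}
#1 dst[0x09+7] := {0x65,0xc2,0xd2,0x6b,0xdc,0x78,0x8a}
#2 dst[0x19+4] := {0xd5,0xe8,0x65,0xc2}
query mem[0x07]=0xd0, mem[0x0d]=0xdc, mem[0x1b]=0x65

MEM[0x07,0x0d,0x1b] = d0 dc 65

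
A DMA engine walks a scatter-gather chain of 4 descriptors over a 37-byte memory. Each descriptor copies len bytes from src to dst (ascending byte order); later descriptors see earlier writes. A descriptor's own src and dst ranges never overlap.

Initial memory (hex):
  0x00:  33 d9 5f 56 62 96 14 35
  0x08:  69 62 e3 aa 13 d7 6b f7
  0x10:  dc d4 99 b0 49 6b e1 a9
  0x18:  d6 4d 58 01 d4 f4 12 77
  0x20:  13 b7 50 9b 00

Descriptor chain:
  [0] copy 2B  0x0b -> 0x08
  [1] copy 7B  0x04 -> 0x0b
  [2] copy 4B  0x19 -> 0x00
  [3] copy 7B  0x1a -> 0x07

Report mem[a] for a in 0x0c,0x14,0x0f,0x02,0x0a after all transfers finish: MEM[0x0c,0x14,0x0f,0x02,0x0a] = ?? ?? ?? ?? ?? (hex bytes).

D0: mem[0x08..0x09] <- [aa 13]
D1: mem[0x0b..0x11] <- [62 96 14 35 aa 13 e3]
D2: mem[0x00..0x03] <- [4d 58 01 d4]
D3: mem[0x07..0x0d] <- [58 01 d4 f4 12 77 13]
query mem[0x0c]=0x77, mem[0x14]=0x49, mem[0x0f]=0xaa, mem[0x02]=0x01, mem[0x0a]=0xf4

MEM[0x0c,0x14,0x0f,0x02,0x0a] = 77 49 aa 01 f4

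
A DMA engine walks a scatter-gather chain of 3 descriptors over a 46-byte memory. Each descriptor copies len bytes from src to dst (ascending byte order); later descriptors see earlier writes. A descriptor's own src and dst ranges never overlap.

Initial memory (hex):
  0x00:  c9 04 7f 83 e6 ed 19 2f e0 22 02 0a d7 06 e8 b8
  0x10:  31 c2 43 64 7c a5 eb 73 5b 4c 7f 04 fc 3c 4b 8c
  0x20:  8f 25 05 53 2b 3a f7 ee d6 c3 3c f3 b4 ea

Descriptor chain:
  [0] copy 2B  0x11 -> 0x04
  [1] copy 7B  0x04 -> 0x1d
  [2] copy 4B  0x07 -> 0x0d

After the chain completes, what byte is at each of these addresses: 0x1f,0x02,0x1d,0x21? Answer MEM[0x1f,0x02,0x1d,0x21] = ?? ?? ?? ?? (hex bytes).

#0 dst[0x04+2] := {0xc2,0x43}
#1 dst[0x1d+7] := {0xc2,0x43,0x19,0x2f,0xe0,0x22,0x02}
#2 dst[0x0d+4] := {0x2f,0xe0,0x22,0x02}
query mem[0x1f]=0x19, mem[0x02]=0x7f, mem[0x1d]=0xc2, mem[0x21]=0xe0

MEM[0x1f,0x02,0x1d,0x21] = 19 7f c2 e0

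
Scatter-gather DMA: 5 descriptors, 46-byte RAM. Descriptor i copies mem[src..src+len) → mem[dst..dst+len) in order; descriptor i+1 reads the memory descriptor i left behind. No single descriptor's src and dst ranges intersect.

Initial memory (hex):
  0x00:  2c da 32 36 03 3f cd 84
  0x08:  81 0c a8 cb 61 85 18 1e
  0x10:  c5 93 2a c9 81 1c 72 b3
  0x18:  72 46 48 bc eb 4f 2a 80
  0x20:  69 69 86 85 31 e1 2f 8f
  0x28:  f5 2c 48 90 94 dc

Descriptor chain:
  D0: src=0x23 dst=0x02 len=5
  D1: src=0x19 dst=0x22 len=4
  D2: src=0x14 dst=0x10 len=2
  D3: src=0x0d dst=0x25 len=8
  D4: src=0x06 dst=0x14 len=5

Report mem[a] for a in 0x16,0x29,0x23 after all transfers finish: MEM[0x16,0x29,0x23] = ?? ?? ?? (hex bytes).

MEM[0x16,0x29,0x23] = 81 1c 48

  after D0: wrote 5B at 0x02 = 8531e12f8f
  after D1: wrote 4B at 0x22 = 4648bceb
  after D2: wrote 2B at 0x10 = 811c
  after D3: wrote 8B at 0x25 = 85181e811c2ac981
  after D4: wrote 5B at 0x14 = 8f84810ca8
query mem[0x16]=0x81, mem[0x29]=0x1c, mem[0x23]=0x48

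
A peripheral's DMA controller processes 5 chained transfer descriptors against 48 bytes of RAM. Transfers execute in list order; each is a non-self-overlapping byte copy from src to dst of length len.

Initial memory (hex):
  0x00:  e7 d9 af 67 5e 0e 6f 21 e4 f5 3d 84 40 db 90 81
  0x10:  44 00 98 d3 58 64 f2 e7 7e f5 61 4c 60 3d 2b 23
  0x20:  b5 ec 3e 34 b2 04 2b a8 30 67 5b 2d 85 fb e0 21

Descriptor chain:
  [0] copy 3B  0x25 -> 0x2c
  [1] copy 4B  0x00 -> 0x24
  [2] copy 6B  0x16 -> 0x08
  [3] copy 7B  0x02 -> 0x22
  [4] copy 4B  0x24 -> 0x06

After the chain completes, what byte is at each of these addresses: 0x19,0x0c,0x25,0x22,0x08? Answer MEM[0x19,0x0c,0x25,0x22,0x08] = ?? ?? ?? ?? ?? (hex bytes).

  after D0: wrote 3B at 0x2c = 042ba8
  after D1: wrote 4B at 0x24 = e7d9af67
  after D2: wrote 6B at 0x08 = f2e77ef5614c
  after D3: wrote 7B at 0x22 = af675e0e6f21f2
  after D4: wrote 4B at 0x06 = 5e0e6f21
query mem[0x19]=0xf5, mem[0x0c]=0x61, mem[0x25]=0x0e, mem[0x22]=0xaf, mem[0x08]=0x6f

MEM[0x19,0x0c,0x25,0x22,0x08] = f5 61 0e af 6f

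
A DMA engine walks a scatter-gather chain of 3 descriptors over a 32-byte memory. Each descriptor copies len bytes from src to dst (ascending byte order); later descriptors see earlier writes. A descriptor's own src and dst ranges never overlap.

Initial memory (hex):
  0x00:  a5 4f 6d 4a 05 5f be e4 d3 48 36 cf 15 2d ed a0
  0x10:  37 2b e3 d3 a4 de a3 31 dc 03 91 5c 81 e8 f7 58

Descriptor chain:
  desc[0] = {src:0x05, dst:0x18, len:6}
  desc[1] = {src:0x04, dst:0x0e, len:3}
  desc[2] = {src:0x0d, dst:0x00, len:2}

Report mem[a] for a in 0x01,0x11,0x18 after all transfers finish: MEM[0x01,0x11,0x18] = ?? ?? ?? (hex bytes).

#0 dst[0x18+6] := {0x5f,0xbe,0xe4,0xd3,0x48,0x36}
#1 dst[0x0e+3] := {0x05,0x5f,0xbe}
#2 dst[0x00+2] := {0x2d,0x05}
query mem[0x01]=0x05, mem[0x11]=0x2b, mem[0x18]=0x5f

MEM[0x01,0x11,0x18] = 05 2b 5f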